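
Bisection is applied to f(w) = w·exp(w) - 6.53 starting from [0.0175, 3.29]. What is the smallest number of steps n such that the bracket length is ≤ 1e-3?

Initial width b − a = 3.29 − 0.0175 = 3.272500.
After n steps the width is (b−a)/2^n; need (b−a)/2^n ≤ 1e-3.
So n ≥ log₂(3.272500/1e-3) = log₂(3272.5000) ≈ 11.6762.
Hence n = 12.

12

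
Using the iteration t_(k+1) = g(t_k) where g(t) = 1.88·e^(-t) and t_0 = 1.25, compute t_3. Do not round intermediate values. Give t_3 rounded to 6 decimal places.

t_1 = g(1.250000) = 0.538629
t_2 = g(0.538629) = 1.097070
t_3 = g(1.097070) = 0.627634

0.627634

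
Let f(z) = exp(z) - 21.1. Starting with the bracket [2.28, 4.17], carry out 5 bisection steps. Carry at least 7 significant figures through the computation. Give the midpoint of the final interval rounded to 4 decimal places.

f(2.280000) = -11.323320, f(4.170000) = 43.615452 (opposite signs)
step 1: m = 3.225000, f(m) = 4.053574 > 0 → root in [2.280000, 3.225000]
step 2: m = 2.752500, f(m) = -5.418213 < 0 → root in [2.752500, 3.225000]
step 3: m = 2.988750, f(m) = -1.239159 < 0 → root in [2.988750, 3.225000]
step 4: m = 3.106875, f(m) = 1.251088 > 0 → root in [2.988750, 3.106875]
step 5: m = 3.047812, f(m) = -0.030795 < 0 → root in [3.047812, 3.106875]
Midpoint of [3.047812, 3.106875] = 3.077344

3.0773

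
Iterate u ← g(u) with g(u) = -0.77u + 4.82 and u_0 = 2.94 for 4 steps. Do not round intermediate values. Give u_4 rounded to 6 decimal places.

2.799388

u_1 = g(2.940000) = 2.556200
u_2 = g(2.556200) = 2.851726
u_3 = g(2.851726) = 2.624171
u_4 = g(2.624171) = 2.799388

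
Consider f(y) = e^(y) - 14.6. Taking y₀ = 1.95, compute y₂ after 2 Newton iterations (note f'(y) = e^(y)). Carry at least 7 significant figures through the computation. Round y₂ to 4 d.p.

y_0 = 1.950000: f = -7.571312, f' = 7.028688 → y_1 = 1.950000 - (-7.571312)/(7.028688) = 3.027201
y_1 = 3.027201: f = 6.039391, f' = 20.639391 → y_2 = 3.027201 - (6.039391)/(20.639391) = 2.734587

2.7346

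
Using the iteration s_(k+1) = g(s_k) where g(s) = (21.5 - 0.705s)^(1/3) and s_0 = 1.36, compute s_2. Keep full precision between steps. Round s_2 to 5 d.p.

2.69479

s_1 = g(1.360000) = 2.738684
s_2 = g(2.738684) = 2.694788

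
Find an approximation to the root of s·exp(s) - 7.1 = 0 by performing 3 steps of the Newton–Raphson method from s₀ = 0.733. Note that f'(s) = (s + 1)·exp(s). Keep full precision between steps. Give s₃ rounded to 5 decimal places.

1.57793

s_0 = 0.733000: f = -5.574396, f' = 3.606919 → s_1 = 0.733000 - (-5.574396)/(3.606919) = 2.278473
s_1 = 2.278473: f = 15.141910, f' = 32.003672 → s_2 = 2.278473 - (15.141910)/(32.003672) = 1.805343
s_2 = 1.805343: f = 3.880191, f' = 17.062245 → s_3 = 1.805343 - (3.880191)/(17.062245) = 1.577929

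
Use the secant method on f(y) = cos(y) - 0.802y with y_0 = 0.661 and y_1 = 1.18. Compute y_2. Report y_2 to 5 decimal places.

0.82416

f(y_0) = 0.259257, f(y_1) = -0.565435
y_2 = 1.180000 - (-0.565435)·(1.180000 - 0.661000)/(-0.565435 - (0.259257)) = 0.824157; f(y_2) = 0.018202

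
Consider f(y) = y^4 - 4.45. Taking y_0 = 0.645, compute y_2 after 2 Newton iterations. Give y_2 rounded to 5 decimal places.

Newton update: y ← y − f(y)/f'(y).
f'(y) = 4y^3
y_0 = 0.645000: f = -4.276923, f' = 1.073345 → y_1 = 0.645000 - (-4.276923)/(1.073345) = 4.629670
y_1 = 4.629670: f = 454.959523, f' = 396.926401 → y_2 = 4.629670 - (454.959523)/(396.926401) = 3.483463

3.48346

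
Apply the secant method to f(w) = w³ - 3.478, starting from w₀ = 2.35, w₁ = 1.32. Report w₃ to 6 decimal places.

Secant update: w_(k+1) = w_k − f(w_k)·(w_k − w_(k-1))/(f(w_k) − f(w_(k-1))).
f(w_0) = 9.499875, f(w_1) = -1.178032
w_2 = 1.320000 - (-1.178032)·(1.320000 - 2.350000)/(-1.178032 - (9.499875)) = 1.433634; f(w_2) = -0.531443
w_3 = 1.433634 - (-0.531443)·(1.433634 - 1.320000)/(-0.531443 - (-1.178032)) = 1.527032; f(w_3) = 0.082772

1.527032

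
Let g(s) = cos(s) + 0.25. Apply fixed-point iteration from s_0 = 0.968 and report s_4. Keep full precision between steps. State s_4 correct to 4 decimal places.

0.9143

s_1 = g(0.968000) = 0.816948
s_2 = g(0.816948) = 0.934449
s_3 = g(0.934449) = 0.844261
s_4 = g(0.844261) = 0.914284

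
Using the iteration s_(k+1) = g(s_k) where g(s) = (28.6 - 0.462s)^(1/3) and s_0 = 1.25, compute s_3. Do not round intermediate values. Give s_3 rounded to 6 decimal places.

s_1 = g(1.250000) = 3.037402
s_2 = g(3.037402) = 3.007268
s_3 = g(3.007268) = 3.007781

3.007781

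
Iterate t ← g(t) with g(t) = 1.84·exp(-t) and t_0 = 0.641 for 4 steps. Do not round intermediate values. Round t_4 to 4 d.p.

t_1 = g(0.641000) = 0.969248
t_2 = g(0.969248) = 0.698037
t_3 = g(0.698037) = 0.915512
t_4 = g(0.915512) = 0.736573

0.7366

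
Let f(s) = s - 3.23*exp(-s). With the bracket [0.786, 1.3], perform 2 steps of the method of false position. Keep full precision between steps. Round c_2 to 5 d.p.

f(0.786000) = -0.685794, f(1.300000) = 0.419722
step 1: c = 1.104854, f(c) = 0.034886 > 0 → new bracket [0.786000, 1.104854]
step 2: c = 1.089419, f(c) = 0.002808 > 0 → new bracket [0.786000, 1.089419]

1.08942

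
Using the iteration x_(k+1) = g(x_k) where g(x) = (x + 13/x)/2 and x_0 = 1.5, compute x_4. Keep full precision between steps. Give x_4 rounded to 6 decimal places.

3.605556

x_1 = g(1.500000) = 5.083333
x_2 = g(5.083333) = 3.820355
x_3 = g(3.820355) = 3.611590
x_4 = g(3.611590) = 3.605556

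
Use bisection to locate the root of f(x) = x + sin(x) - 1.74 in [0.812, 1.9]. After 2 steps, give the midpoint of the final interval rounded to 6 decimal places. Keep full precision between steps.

0.948000

f(0.812000) = -0.202335, f(1.900000) = 1.106300 (opposite signs)
step 1: m = 1.356000, f(m) = 0.593020 > 0 → root in [0.812000, 1.356000]
step 2: m = 1.084000, f(m) = 0.227836 > 0 → root in [0.812000, 1.084000]
Midpoint of [0.812000, 1.084000] = 0.948000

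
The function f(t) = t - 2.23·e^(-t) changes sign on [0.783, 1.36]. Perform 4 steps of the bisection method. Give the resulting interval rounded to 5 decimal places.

f(0.783000) = -0.236183, f(1.360000) = 0.787646 (opposite signs)
step 1: m = 1.071500, f(m) = 0.307738 > 0 → root in [0.783000, 1.071500]
step 2: m = 0.927250, f(m) = 0.044972 > 0 → root in [0.783000, 0.927250]
step 3: m = 0.855125, f(m) = -0.093138 < 0 → root in [0.855125, 0.927250]
step 4: m = 0.891188, f(m) = -0.023488 < 0 → root in [0.891188, 0.927250]

[0.89119, 0.92725]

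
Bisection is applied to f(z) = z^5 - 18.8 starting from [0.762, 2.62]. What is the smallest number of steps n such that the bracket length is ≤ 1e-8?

Initial width b − a = 2.62 − 0.762 = 1.858000.
After n steps the width is (b−a)/2^n; need (b−a)/2^n ≤ 1e-8.
So n ≥ log₂(1.858000/1e-8) = log₂(185800000.0000) ≈ 27.4692.
Hence n = 28.

28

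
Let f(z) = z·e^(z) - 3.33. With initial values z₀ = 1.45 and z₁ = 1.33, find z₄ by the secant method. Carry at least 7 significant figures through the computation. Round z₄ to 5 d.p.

1.10429

f(z_0) = 2.851516, f(z_1) = 1.698788
z_2 = 1.330000 - (1.698788)·(1.330000 - 1.450000)/(1.698788 - (2.851516)) = 1.153155; f(z_2) = 0.323393
z_3 = 1.153155 - (0.323393)·(1.153155 - 1.330000)/(0.323393 - (1.698788)) = 1.111574; f(z_3) = 0.048225
z_4 = 1.111574 - (0.048225)·(1.111574 - 1.153155)/(0.048225 - (0.323393)) = 1.104286; f(z_4) = 0.001710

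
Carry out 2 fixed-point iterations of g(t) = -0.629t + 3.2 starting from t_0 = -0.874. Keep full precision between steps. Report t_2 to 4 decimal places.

0.8414

t_1 = g(-0.874000) = 3.749746
t_2 = g(3.749746) = 0.841410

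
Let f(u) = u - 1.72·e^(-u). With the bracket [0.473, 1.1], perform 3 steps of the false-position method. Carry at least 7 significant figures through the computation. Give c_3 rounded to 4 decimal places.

0.7848

False-position update: c = (a·f(b) − b·f(a))/(f(b) − f(a)); replace the endpoint whose sign matches f(c).
f(0.473000) = -0.598784, f(1.100000) = 0.527462
step 1: c = 0.806353, f(c) = 0.038402 > 0 → new bracket [0.473000, 0.806353]
step 2: c = 0.786263, f(c) = 0.002727 > 0 → new bracket [0.473000, 0.786263]
step 3: c = 0.784843, f(c) = 0.000193 > 0 → new bracket [0.473000, 0.784843]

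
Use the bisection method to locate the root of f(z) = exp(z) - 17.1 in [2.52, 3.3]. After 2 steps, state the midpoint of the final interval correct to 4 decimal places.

f(2.520000) = -4.671403, f(3.300000) = 10.012639 (opposite signs)
step 1: m = 2.910000, f(m) = 1.256799 > 0 → root in [2.520000, 2.910000]
step 2: m = 2.715000, f(m) = -1.995390 < 0 → root in [2.715000, 2.910000]
Midpoint of [2.715000, 2.910000] = 2.812500

2.8125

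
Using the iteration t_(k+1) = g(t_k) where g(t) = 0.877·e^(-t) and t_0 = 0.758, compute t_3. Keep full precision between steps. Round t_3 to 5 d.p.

t_1 = g(0.758000) = 0.410965
t_2 = g(0.410965) = 0.581460
t_3 = g(0.581460) = 0.490314

0.49031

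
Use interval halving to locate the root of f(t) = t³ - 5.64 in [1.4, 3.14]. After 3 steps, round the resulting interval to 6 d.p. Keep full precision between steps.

f(1.400000) = -2.896000, f(3.140000) = 25.319144 (opposite signs)
step 1: m = 2.270000, f(m) = 6.057083 > 0 → root in [1.400000, 2.270000]
step 2: m = 1.835000, f(m) = 0.538858 > 0 → root in [1.400000, 1.835000]
step 3: m = 1.617500, f(m) = -1.408125 < 0 → root in [1.617500, 1.835000]

[1.617500, 1.835000]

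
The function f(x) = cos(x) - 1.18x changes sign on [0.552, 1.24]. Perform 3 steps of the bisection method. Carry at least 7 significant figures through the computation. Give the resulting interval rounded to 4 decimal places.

[0.6380, 0.7240]

f(0.552000) = 0.200117, f(1.240000) = -1.138404 (opposite signs)
step 1: m = 0.896000, f(m) = -0.432542 < 0 → root in [0.552000, 0.896000]
step 2: m = 0.724000, f(m) = -0.105158 < 0 → root in [0.552000, 0.724000]
step 3: m = 0.638000, f(m) = 0.050449 > 0 → root in [0.638000, 0.724000]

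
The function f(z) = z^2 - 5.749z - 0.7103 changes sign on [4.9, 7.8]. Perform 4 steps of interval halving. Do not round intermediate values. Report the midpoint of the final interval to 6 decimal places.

f(4.900000) = -4.870400, f(7.800000) = 15.287500 (opposite signs)
step 1: m = 6.350000, f(m) = 3.106050 > 0 → root in [4.900000, 6.350000]
step 2: m = 5.625000, f(m) = -1.407800 < 0 → root in [5.625000, 6.350000]
step 3: m = 5.987500, f(m) = 0.717719 > 0 → root in [5.625000, 5.987500]
step 4: m = 5.806250, f(m) = -0.377892 < 0 → root in [5.806250, 5.987500]
Midpoint of [5.806250, 5.987500] = 5.896875

5.896875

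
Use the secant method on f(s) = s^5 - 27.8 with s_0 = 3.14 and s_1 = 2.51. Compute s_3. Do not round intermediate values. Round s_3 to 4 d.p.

2.0788

f(s_0) = 277.444776, f(s_1) = 71.825063
s_2 = 2.510000 - (71.825063)·(2.510000 - 3.140000)/(71.825063 - (277.444776)) = 2.289935; f(s_2) = 35.167344
s_3 = 2.289935 - (35.167344)·(2.289935 - 2.510000)/(35.167344 - (71.825063)) = 2.078816; f(s_3) = 11.022233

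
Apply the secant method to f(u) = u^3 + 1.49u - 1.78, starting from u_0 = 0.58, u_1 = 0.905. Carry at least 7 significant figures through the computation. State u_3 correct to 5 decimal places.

0.82111

f(u_0) = -0.720688, f(u_1) = 0.309668
u_2 = 0.905000 - (0.309668)·(0.905000 - 0.580000)/(0.309668 - (-0.720688)) = 0.807323; f(u_2) = -0.050899
u_3 = 0.807323 - (-0.050899)·(0.807323 - 0.905000)/(-0.050899 - (0.309668)) = 0.821112; f(u_3) = -0.002930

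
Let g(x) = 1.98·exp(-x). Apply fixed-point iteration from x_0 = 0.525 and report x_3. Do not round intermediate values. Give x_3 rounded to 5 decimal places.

1.07182

x_1 = g(0.525000) = 1.171280
x_2 = g(1.171280) = 0.613741
x_3 = g(0.613741) = 1.071818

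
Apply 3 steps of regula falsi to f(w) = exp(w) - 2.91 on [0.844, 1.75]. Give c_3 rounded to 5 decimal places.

False-position update: c = (a·f(b) − b·f(a))/(f(b) − f(a)); replace the endpoint whose sign matches f(c).
f(0.844000) = -0.584349, f(1.750000) = 2.844603
step 1: c = 0.998397, f(c) = -0.196072 < 0 → new bracket [0.998397, 1.750000]
step 2: c = 1.046863, f(c) = -0.061300 < 0 → new bracket [1.046863, 1.750000]
step 3: c = 1.061695, f(c) = -0.018731 < 0 → new bracket [1.061695, 1.750000]

1.06170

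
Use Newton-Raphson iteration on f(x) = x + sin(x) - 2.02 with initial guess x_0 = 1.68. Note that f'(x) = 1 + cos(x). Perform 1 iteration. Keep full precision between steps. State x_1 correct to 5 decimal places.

0.94596

Newton update: x ← x − f(x)/f'(x).
x_0 = 1.680000: f = 0.654043, f' = 0.891013 → x_1 = 1.680000 - (0.654043)/(0.891013) = 0.945956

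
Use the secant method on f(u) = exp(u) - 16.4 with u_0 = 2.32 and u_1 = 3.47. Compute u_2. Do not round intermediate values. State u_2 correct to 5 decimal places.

2.64594

f(u_0) = -6.224326, f(u_1) = 15.736742
u_2 = 3.470000 - (15.736742)·(3.470000 - 2.320000)/(15.736742 - (-6.224326)) = 2.645939; f(u_2) = -2.303321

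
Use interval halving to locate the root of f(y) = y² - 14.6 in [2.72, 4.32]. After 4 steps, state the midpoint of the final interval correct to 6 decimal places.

3.870000

f(2.720000) = -7.201600, f(4.320000) = 4.062400 (opposite signs)
step 1: m = 3.520000, f(m) = -2.209600 < 0 → root in [3.520000, 4.320000]
step 2: m = 3.920000, f(m) = 0.766400 > 0 → root in [3.520000, 3.920000]
step 3: m = 3.720000, f(m) = -0.761600 < 0 → root in [3.720000, 3.920000]
step 4: m = 3.820000, f(m) = -0.007600 < 0 → root in [3.820000, 3.920000]
Midpoint of [3.820000, 3.920000] = 3.870000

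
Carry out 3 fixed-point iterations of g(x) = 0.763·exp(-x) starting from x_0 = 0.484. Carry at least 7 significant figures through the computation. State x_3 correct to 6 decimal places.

x_1 = g(0.484000) = 0.470247
x_2 = g(0.470247) = 0.476759
x_3 = g(0.476759) = 0.473664

0.473664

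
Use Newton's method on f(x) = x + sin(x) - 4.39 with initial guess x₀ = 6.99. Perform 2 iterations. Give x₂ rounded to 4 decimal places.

Newton update: x ← x − f(x)/f'(x).
f'(x) = 1 + cos(x)
x_0 = 6.990000: f = 3.249415, f' = 1.760434 → x_1 = 6.990000 - (3.249415)/(1.760434) = 5.144197
x_1 = 5.144197: f = -0.154013, f' = 1.418514 → x_2 = 5.144197 - (-0.154013)/(1.418514) = 5.252771

5.2528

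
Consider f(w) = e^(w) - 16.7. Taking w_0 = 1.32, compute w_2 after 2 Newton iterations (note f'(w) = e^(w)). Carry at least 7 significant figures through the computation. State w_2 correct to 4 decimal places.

Newton update: w ← w − f(w)/f'(w).
w_0 = 1.320000: f = -12.956579, f' = 3.743421 → w_1 = 1.320000 - (-12.956579)/(3.743421) = 4.781160
w_1 = 4.781160: f = 102.542537, f' = 119.242537 → w_2 = 4.781160 - (102.542537)/(119.242537) = 3.921210

3.9212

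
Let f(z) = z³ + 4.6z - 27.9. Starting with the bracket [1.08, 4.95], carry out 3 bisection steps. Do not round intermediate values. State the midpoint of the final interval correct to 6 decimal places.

f(1.080000) = -21.672288, f(4.950000) = 116.157375 (opposite signs)
step 1: m = 3.015000, f(m) = 13.376028 > 0 → root in [1.080000, 3.015000]
step 2: m = 2.047500, f(m) = -9.897855 < 0 → root in [2.047500, 3.015000]
step 3: m = 2.531250, f(m) = -0.037958 < 0 → root in [2.531250, 3.015000]
Midpoint of [2.531250, 3.015000] = 2.773125

2.773125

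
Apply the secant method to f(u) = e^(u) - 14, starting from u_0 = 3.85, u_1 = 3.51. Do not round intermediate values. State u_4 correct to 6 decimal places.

Secant update: u_(k+1) = u_k − f(u_k)·(u_k − u_(k-1))/(f(u_k) − f(u_(k-1))).
f(u_0) = 32.993063, f(u_1) = 19.448268
u_2 = 3.510000 - (19.448268)·(3.510000 - 3.850000)/(19.448268 - (32.993063)) = 3.021812; f(u_2) = 6.528449
u_3 = 3.021812 - (6.528449)·(3.021812 - 3.510000)/(6.528449 - (19.448268)) = 2.775128; f(u_3) = 2.040675
u_4 = 2.775128 - (2.040675)·(2.775128 - 3.021812)/(2.040675 - (6.528449)) = 2.662956; f(u_4) = 0.338609

2.662956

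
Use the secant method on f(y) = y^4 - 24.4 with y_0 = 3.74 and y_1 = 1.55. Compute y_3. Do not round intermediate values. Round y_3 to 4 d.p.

f(y_0) = 171.252954, f(y_1) = -18.627994
y_2 = 1.550000 - (-18.627994)·(1.550000 - 3.740000)/(-18.627994 - (171.252954)) = 1.764847; f(y_2) = -14.698743
y_3 = 1.764847 - (-14.698743)·(1.764847 - 1.550000)/(-14.698743 - (-18.627994)) = 2.568557; f(y_3) = 19.126780

2.5686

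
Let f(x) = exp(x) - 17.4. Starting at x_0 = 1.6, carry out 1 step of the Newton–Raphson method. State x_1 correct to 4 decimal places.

f'(x) = exp(x)
x_0 = 1.600000: f = -12.446968, f' = 4.953032 → x_1 = 1.600000 - (-12.446968)/(4.953032) = 4.112999

4.1130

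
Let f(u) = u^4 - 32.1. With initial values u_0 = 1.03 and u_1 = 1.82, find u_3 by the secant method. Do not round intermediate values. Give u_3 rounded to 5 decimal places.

Secant update: u_(k+1) = u_k − f(u_k)·(u_k − u_(k-1))/(f(u_k) − f(u_(k-1))).
f(u_0) = -30.974491, f(u_1) = -21.128006
u_2 = 1.820000 - (-21.128006)·(1.820000 - 1.030000)/(-21.128006 - (-30.974491)) = 3.515135; f(u_2) = 120.575102
u_3 = 3.515135 - (120.575102)·(3.515135 - 1.820000)/(120.575102 - (-21.128006)) = 2.072746; f(u_3) = -13.642029

2.07275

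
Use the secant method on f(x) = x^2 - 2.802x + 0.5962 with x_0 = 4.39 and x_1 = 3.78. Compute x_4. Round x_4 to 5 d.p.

2.58792

f(x_0) = 7.567520, f(x_1) = 4.293040
x_2 = 3.780000 - (4.293040)·(3.780000 - 4.390000)/(4.293040 - (7.567520)) = 2.980253; f(x_2) = 1.127440
x_3 = 2.980253 - (1.127440)·(2.980253 - 3.780000)/(1.127440 - (4.293040)) = 2.695421; f(x_3) = 0.308924
x_4 = 2.695421 - (0.308924)·(2.695421 - 2.980253)/(0.308924 - (1.127440)) = 2.587919; f(x_4) = 0.042176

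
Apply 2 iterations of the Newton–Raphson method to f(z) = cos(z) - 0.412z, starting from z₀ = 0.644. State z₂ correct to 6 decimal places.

1.101091

f'(z) = -sin(z) - 0.412
z_0 = 0.644000: f = 0.534373, f' = -1.012399 → z_1 = 0.644000 - (0.534373)/(-1.012399) = 1.171828
z_1 = 1.171828: f = -0.094325, f' = -1.333462 → z_2 = 1.171828 - (-0.094325)/(-1.333462) = 1.101091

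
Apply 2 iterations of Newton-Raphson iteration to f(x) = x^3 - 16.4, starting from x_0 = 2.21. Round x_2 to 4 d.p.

2.5417

Newton update: x ← x − f(x)/f'(x).
f'(x) = 3x^2
x_0 = 2.210000: f = -5.606139, f' = 14.652300 → x_1 = 2.210000 - (-5.606139)/(14.652300) = 2.592612
x_1 = 2.592612: f = 1.026587, f' = 20.164904 → x_2 = 2.592612 - (1.026587)/(20.164904) = 2.541702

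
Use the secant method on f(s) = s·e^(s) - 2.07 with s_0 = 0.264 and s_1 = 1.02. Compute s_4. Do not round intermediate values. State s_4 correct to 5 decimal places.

f(s_0) = -1.726238, f(s_1) = 0.758659
s_2 = 1.020000 - (0.758659)·(1.020000 - 0.264000)/(0.758659 - (-1.726238)) = 0.789187; f(s_2) = -0.332520
s_3 = 0.789187 - (-0.332520)·(0.789187 - 1.020000)/(-0.332520 - (0.758659)) = 0.859524; f(s_3) = -0.039774
s_4 = 0.859524 - (-0.039774)·(0.859524 - 0.789187)/(-0.039774 - (-0.332520)) = 0.869080; f(s_4) = 0.002509

0.86908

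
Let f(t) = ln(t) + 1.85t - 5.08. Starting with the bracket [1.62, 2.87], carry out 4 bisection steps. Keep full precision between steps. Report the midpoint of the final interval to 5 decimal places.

f(1.620000) = -1.600574, f(2.870000) = 1.283812 (opposite signs)
step 1: m = 2.245000, f(m) = -0.118044 < 0 → root in [2.245000, 2.870000]
step 2: m = 2.557500, f(m) = 0.590405 > 0 → root in [2.245000, 2.557500]
step 3: m = 2.401250, f(m) = 0.238302 > 0 → root in [2.245000, 2.401250]
step 4: m = 2.323125, f(m) = 0.060695 > 0 → root in [2.245000, 2.323125]
Midpoint of [2.245000, 2.323125] = 2.284063

2.28406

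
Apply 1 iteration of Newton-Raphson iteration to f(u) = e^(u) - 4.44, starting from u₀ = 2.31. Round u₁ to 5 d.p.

f'(u) = e^(u)
u_0 = 2.310000: f = 5.634425, f' = 10.074425 → u_1 = 2.310000 - (5.634425)/(10.074425) = 1.750720

1.75072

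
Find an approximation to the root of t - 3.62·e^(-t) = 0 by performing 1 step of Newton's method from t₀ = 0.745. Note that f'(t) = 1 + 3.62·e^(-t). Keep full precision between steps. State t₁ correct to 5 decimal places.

Newton update: t ← t − f(t)/f'(t).
t_0 = 0.745000: f = -0.973538, f' = 2.718538 → t_1 = 0.745000 - (-0.973538)/(2.718538) = 1.103111

1.10311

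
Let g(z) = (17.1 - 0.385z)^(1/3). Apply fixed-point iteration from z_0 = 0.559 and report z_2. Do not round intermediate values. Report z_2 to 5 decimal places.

2.52572

z_1 = g(0.559000) = 2.565460
z_2 = g(2.565460) = 2.525724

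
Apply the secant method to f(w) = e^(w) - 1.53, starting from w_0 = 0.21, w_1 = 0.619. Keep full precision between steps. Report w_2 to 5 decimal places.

f(w_0) = -0.296322, f(w_1) = 0.327070
w_2 = 0.619000 - (0.327070)·(0.619000 - 0.210000)/(0.327070 - (-0.296322)) = 0.404413; f(w_2) = -0.031577

0.40441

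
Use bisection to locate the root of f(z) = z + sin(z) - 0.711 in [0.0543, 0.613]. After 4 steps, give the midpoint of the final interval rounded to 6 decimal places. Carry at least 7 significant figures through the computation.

f(0.054300) = -0.602427, f(0.613000) = 0.477324 (opposite signs)
step 1: m = 0.333650, f(m) = -0.049856 < 0 → root in [0.333650, 0.613000]
step 2: m = 0.473325, f(m) = 0.218173 > 0 → root in [0.333650, 0.473325]
step 3: m = 0.403487, f(m) = 0.085116 > 0 → root in [0.333650, 0.403487]
step 4: m = 0.368569, f(m) = 0.017849 > 0 → root in [0.333650, 0.368569]
Midpoint of [0.333650, 0.368569] = 0.351109

0.351109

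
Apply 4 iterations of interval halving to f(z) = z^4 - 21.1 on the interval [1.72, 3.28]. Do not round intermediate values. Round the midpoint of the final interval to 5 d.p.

2.15875

f(1.720000) = -12.347869, f(3.280000) = 94.643171 (opposite signs)
step 1: m = 2.500000, f(m) = 17.962500 > 0 → root in [1.720000, 2.500000]
step 2: m = 2.110000, f(m) = -1.278806 < 0 → root in [2.110000, 2.500000]
step 3: m = 2.305000, f(m) = 7.128235 > 0 → root in [2.110000, 2.305000]
step 4: m = 2.207500, f(m) = 2.646677 > 0 → root in [2.110000, 2.207500]
Midpoint of [2.110000, 2.207500] = 2.158750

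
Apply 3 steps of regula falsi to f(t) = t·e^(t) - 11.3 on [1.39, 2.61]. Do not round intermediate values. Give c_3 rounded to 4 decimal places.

False-position update: c = (a·f(b) − b·f(a))/(f(b) − f(a)); replace the endpoint whose sign matches f(c).
f(1.390000) = -5.719358, f(2.610000) = 24.193523
step 1: c = 1.623265, f(c) = -3.070675 < 0 → new bracket [1.623265, 2.610000]
step 2: c = 1.734397, f(c) = -1.473750 < 0 → new bracket [1.734397, 2.610000]
step 3: c = 1.784672, f(c) = -0.667589 < 0 → new bracket [1.784672, 2.610000]

1.7847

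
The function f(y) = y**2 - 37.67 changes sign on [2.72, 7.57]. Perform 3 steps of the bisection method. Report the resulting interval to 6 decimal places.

[5.751250, 6.357500]

f(2.720000) = -30.271600, f(7.570000) = 19.634900 (opposite signs)
step 1: m = 5.145000, f(m) = -11.198975 < 0 → root in [5.145000, 7.570000]
step 2: m = 6.357500, f(m) = 2.747806 > 0 → root in [5.145000, 6.357500]
step 3: m = 5.751250, f(m) = -4.593123 < 0 → root in [5.751250, 6.357500]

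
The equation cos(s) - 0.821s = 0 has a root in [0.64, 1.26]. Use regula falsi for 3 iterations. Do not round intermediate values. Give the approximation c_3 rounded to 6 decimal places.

0.825711

False-position update: c = (a·f(b) − b·f(a))/(f(b) − f(a)); replace the endpoint whose sign matches f(c).
f(0.640000) = 0.276656, f(1.260000) = -0.728643
step 1: c = 0.810622, f(c) = 0.023526 > 0 → new bracket [0.810622, 1.260000]
step 2: c = 0.824678, f(c) = 0.001733 > 0 → new bracket [0.824678, 1.260000]
step 3: c = 0.825711, f(c) = 0.000126 > 0 → new bracket [0.825711, 1.260000]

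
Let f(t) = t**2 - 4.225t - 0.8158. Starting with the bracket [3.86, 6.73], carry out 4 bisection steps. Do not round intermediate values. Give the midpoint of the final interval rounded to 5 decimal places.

4.48781

f(3.860000) = -2.224700, f(6.730000) = 16.042850 (opposite signs)
step 1: m = 5.295000, f(m) = 4.849850 > 0 → root in [3.860000, 5.295000]
step 2: m = 4.577500, f(m) = 0.797769 > 0 → root in [3.860000, 4.577500]
step 3: m = 4.218750, f(m) = -0.842167 < 0 → root in [4.218750, 4.577500]
step 4: m = 4.398125, f(m) = -0.054375 < 0 → root in [4.398125, 4.577500]
Midpoint of [4.398125, 4.577500] = 4.487813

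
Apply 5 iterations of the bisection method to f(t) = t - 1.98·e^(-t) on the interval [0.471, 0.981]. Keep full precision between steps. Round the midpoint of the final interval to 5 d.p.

0.84553

f(0.471000) = -0.765268, f(0.981000) = 0.238627 (opposite signs)
step 1: m = 0.726000, f(m) = -0.232004 < 0 → root in [0.726000, 0.981000]
step 2: m = 0.853500, f(m) = 0.010175 > 0 → root in [0.726000, 0.853500]
step 3: m = 0.789750, f(m) = -0.109087 < 0 → root in [0.789750, 0.853500]
step 4: m = 0.821625, f(m) = -0.049014 < 0 → root in [0.821625, 0.853500]
step 5: m = 0.837562, f(m) = -0.019310 < 0 → root in [0.837562, 0.853500]
Midpoint of [0.837562, 0.853500] = 0.845531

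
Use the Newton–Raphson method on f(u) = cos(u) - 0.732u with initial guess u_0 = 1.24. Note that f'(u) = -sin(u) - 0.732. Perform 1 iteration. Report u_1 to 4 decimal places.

0.8926

Newton update: u ← u − f(u)/f'(u).
u_0 = 1.240000: f = -0.582884, f' = -1.677784 → u_1 = 1.240000 - (-0.582884)/(-1.677784) = 0.892587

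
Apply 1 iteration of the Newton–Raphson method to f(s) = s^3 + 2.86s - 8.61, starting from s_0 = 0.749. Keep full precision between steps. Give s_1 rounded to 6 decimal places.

2.080205

f'(s) = 3s^2 + 2.86
s_0 = 0.749000: f = -6.047670, f' = 4.543003 → s_1 = 0.749000 - (-6.047670)/(4.543003) = 2.080205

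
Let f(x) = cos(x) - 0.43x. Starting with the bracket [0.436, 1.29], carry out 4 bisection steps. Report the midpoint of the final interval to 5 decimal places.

1.10319

f(0.436000) = 0.718968, f(1.290000) = -0.277579 (opposite signs)
step 1: m = 0.863000, f(m) = 0.279071 > 0 → root in [0.863000, 1.290000]
step 2: m = 1.076500, f(m) = 0.011517 > 0 → root in [1.076500, 1.290000]
step 3: m = 1.183250, f(m) = -0.130880 < 0 → root in [1.076500, 1.183250]
step 4: m = 1.129875, f(m) = -0.059073 < 0 → root in [1.076500, 1.129875]
Midpoint of [1.076500, 1.129875] = 1.103188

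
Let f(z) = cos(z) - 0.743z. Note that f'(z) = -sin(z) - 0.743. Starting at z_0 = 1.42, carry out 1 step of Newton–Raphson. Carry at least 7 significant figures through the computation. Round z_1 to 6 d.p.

z_0 = 1.420000: f = -0.904835, f' = -1.731652 → z_1 = 1.420000 - (-0.904835)/(-1.731652) = 0.897473

0.897473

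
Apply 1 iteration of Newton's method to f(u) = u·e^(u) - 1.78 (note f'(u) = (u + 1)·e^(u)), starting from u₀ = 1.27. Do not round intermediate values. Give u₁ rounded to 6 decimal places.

u_0 = 1.270000: f = 2.742283, f' = 8.083135 → u_1 = 1.270000 - (2.742283)/(8.083135) = 0.930740

0.930740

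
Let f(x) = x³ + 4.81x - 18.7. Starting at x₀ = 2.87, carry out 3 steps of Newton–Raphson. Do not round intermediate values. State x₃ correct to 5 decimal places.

Newton update: x ← x − f(x)/f'(x).
f'(x) = 3x² + 4.81
x_0 = 2.870000: f = 18.744603, f' = 29.520700 → x_1 = 2.870000 - (18.744603)/(29.520700) = 2.235035
x_1 = 2.235035: f = 3.215376, f' = 19.796148 → x_2 = 2.235035 - (3.215376)/(19.796148) = 2.072611
x_2 = 2.072611: f = 0.172607, f' = 17.697148 → x_3 = 2.072611 - (0.172607)/(17.697148) = 2.062858

2.06286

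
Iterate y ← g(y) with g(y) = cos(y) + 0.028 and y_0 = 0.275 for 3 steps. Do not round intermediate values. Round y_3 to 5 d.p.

0.86647

y_1 = g(0.275000) = 0.990425
y_2 = g(0.990425) = 0.576334
y_3 = g(0.576334) = 0.866466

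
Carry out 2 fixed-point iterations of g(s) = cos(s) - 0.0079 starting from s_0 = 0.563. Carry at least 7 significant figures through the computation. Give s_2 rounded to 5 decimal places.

0.66123

s_1 = g(0.563000) = 0.837758
s_2 = g(0.837758) = 0.661231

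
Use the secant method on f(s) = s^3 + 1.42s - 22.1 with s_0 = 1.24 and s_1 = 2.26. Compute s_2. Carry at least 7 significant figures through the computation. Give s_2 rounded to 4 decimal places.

f(s_0) = -18.432576, f(s_1) = -7.347624
s_2 = 2.260000 - (-7.347624)·(2.260000 - 1.240000)/(-7.347624 - (-18.432576)) = 2.936104; f(s_2) = 7.380549

2.9361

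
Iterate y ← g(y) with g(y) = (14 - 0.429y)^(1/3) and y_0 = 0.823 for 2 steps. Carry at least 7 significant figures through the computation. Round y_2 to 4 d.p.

y_1 = g(0.823000) = 2.389709
y_2 = g(2.389709) = 2.349815

2.3498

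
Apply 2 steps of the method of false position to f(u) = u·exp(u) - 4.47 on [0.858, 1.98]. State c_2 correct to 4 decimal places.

1.1844

False-position update: c = (a·f(b) − b·f(a))/(f(b) − f(a)); replace the endpoint whose sign matches f(c).
f(0.858000) = -2.446459, f(1.980000) = 9.870631
step 1: c = 1.080855, f(c) = -1.284505 < 0 → new bracket [1.080855, 1.980000]
step 2: c = 1.184391, f(c) = -0.598587 < 0 → new bracket [1.184391, 1.980000]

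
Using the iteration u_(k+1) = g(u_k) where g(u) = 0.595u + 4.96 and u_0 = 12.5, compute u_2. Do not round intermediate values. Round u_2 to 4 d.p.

u_1 = g(12.500000) = 12.397500
u_2 = g(12.397500) = 12.336513

12.3365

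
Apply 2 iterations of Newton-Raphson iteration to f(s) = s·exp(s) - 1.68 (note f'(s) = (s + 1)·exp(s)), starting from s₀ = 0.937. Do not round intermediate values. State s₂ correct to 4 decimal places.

0.7747

s_0 = 0.937000: f = 0.711517, f' = 4.943830 → s_1 = 0.937000 - (0.711517)/(4.943830) = 0.793080
s_1 = 0.793080: f = 0.072859, f' = 3.963052 → s_2 = 0.793080 - (0.072859)/(3.963052) = 0.774695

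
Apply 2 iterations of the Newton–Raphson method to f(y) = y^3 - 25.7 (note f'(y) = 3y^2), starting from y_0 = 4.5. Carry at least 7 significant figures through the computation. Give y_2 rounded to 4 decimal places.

3.0131

y_0 = 4.500000: f = 65.425000, f' = 60.750000 → y_1 = 4.500000 - (65.425000)/(60.750000) = 3.423045
y_1 = 3.423045: f = 14.408639, f' = 35.151717 → y_2 = 3.423045 - (14.408639)/(35.151717) = 3.013147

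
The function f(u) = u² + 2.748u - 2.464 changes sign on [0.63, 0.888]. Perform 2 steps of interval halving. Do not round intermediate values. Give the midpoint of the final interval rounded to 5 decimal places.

f(0.630000) = -0.335860, f(0.888000) = 0.764768 (opposite signs)
step 1: m = 0.759000, f(m) = 0.197813 > 0 → root in [0.630000, 0.759000]
step 2: m = 0.694500, f(m) = -0.073184 < 0 → root in [0.694500, 0.759000]
Midpoint of [0.694500, 0.759000] = 0.726750

0.72675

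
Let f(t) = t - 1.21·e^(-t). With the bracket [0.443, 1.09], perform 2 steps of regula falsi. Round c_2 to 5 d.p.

0.63944

f(0.443000) = -0.333950, f(1.090000) = 0.683178
step 1: c = 0.655427, f(c) = 0.027171 > 0 → new bracket [0.443000, 0.655427]
step 2: c = 0.639444, f(c) = 0.001066 > 0 → new bracket [0.443000, 0.639444]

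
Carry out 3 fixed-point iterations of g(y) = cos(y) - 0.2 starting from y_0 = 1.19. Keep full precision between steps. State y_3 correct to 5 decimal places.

y_1 = g(1.190000) = 0.171660
y_2 = g(0.171660) = 0.785303
y_3 = g(0.785303) = 0.507174

0.50717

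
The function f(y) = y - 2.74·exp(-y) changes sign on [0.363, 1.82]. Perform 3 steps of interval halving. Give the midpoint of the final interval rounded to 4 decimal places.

f(0.363000) = -1.542907, f(1.820000) = 1.376049 (opposite signs)
step 1: m = 1.091500, f(m) = 0.171648 > 0 → root in [0.363000, 1.091500]
step 2: m = 0.727250, f(m) = -0.596817 < 0 → root in [0.727250, 1.091500]
step 3: m = 0.909375, f(m) = -0.194231 < 0 → root in [0.909375, 1.091500]
Midpoint of [0.909375, 1.091500] = 1.000437

1.0004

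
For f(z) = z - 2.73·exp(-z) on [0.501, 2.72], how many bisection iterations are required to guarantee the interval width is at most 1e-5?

18

Initial width b − a = 2.72 − 0.501 = 2.219000.
After n steps the width is (b−a)/2^n; need (b−a)/2^n ≤ 1e-5.
So n ≥ log₂(2.219000/1e-5) = log₂(221900.0000) ≈ 17.7596.
Hence n = 18.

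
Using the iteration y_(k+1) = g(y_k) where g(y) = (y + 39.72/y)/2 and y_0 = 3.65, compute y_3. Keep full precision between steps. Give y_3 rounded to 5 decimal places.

6.30270

y_1 = g(3.650000) = 7.266096
y_2 = g(7.266096) = 6.366290
y_3 = g(6.366290) = 6.302701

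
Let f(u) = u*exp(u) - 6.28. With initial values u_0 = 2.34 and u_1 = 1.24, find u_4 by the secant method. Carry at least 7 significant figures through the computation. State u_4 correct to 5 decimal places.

Secant update: u_(k+1) = u_k − f(u_k)·(u_k − u_(k-1))/(f(u_k) − f(u_(k-1))).
f(u_0) = 18.012094, f(u_1) = -1.995039
u_2 = 1.240000 - (-1.995039)·(1.240000 - 2.340000)/(-1.995039 - (18.012094)) = 1.349688; f(u_2) = -1.075303
u_3 = 1.349688 - (-1.075303)·(1.349688 - 1.240000)/(-1.075303 - (-1.995039)) = 1.477929; f(u_3) = 0.199029
u_4 = 1.477929 - (0.199029)·(1.477929 - 1.349688)/(0.199029 - (-1.075303)) = 1.457900; f(u_4) = -0.015512

1.45790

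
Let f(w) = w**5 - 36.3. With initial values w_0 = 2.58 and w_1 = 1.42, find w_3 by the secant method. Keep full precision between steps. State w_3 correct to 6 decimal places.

2.371730

f(w_0) = 78.013765, f(w_1) = -30.526466
w_2 = 1.420000 - (-30.526466)·(1.420000 - 2.580000)/(-30.526466 - (78.013765)) = 1.746245; f(w_2) = -20.062252
w_3 = 1.746245 - (-20.062252)·(1.746245 - 1.420000)/(-20.062252 - (-30.526466)) = 2.371730; f(w_3) = 38.745750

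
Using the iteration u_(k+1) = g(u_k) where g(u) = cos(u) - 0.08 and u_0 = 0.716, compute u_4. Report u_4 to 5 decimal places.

0.69495

u_1 = g(0.716000) = 0.674437
u_2 = g(0.674437) = 0.701058
u_3 = g(0.701058) = 0.684160
u_4 = g(0.684160) = 0.694950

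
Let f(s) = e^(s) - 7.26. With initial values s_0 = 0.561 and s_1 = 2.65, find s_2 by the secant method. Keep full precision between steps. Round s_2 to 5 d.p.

1.48873

Secant update: s_(k+1) = s_k − f(s_k)·(s_k − s_(k-1))/(f(s_k) − f(s_(k-1))).
f(s_0) = -5.507576, f(s_1) = 6.894039
s_2 = 2.650000 - (6.894039)·(2.650000 - 0.561000)/(6.894039 - (-5.507576)) = 1.488728; f(s_2) = -2.828545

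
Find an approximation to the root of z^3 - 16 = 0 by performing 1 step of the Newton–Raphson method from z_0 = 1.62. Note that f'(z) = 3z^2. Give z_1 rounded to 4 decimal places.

Newton update: z ← z − f(z)/f'(z).
z_0 = 1.620000: f = -11.748472, f' = 7.873200 → z_1 = 1.620000 - (-11.748472)/(7.873200) = 3.112211

3.1122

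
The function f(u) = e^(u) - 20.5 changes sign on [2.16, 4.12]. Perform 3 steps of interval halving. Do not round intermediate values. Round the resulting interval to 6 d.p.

[2.895000, 3.140000]

f(2.160000) = -11.828862, f(4.120000) = 41.059242 (opposite signs)
step 1: m = 3.140000, f(m) = 2.603867 > 0 → root in [2.160000, 3.140000]
step 2: m = 2.650000, f(m) = -6.345961 < 0 → root in [2.650000, 3.140000]
step 3: m = 2.895000, f(m) = -2.416499 < 0 → root in [2.895000, 3.140000]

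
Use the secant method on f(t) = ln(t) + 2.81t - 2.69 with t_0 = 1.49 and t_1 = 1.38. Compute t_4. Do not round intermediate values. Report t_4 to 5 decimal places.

0.96864

f(t_0) = 1.895676, f(t_1) = 1.509883
t_2 = 1.380000 - (1.509883)·(1.380000 - 1.490000)/(1.509883 - (1.895676)) = 0.949491; f(t_2) = -0.073759
t_3 = 0.949491 - (-0.073759)·(0.949491 - 1.380000)/(-0.073759 - (1.509883)) = 0.969542; f(t_3) = 0.003483
t_4 = 0.969542 - (0.003483)·(0.969542 - 0.949491)/(0.003483 - (-0.073759)) = 0.968638; f(t_4) = 0.000009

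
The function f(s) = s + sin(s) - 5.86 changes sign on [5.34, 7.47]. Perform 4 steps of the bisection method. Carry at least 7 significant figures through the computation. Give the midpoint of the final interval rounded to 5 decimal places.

6.07219

f(5.340000) = -1.329433, f(7.470000) = 2.537180 (opposite signs)
step 1: m = 6.405000, f(m) = 0.666514 > 0 → root in [5.340000, 6.405000]
step 2: m = 5.872500, f(m) = -0.386738 < 0 → root in [5.872500, 6.405000]
step 3: m = 6.138750, f(m) = 0.134816 > 0 → root in [5.872500, 6.138750]
step 4: m = 6.005625, f(m) = -0.128385 < 0 → root in [6.005625, 6.138750]
Midpoint of [6.005625, 6.138750] = 6.072188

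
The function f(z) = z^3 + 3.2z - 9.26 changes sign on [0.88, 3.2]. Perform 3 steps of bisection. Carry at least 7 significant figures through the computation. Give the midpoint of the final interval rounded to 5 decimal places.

f(0.880000) = -5.762528, f(3.200000) = 33.748000 (opposite signs)
step 1: m = 2.040000, f(m) = 5.757664 > 0 → root in [0.880000, 2.040000]
step 2: m = 1.460000, f(m) = -1.475864 < 0 → root in [1.460000, 2.040000]
step 3: m = 1.750000, f(m) = 1.699375 > 0 → root in [1.460000, 1.750000]
Midpoint of [1.460000, 1.750000] = 1.605000

1.60500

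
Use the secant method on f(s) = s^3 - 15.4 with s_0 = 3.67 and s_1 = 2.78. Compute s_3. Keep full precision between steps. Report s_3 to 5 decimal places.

2.49837

f(s_0) = 34.030863, f(s_1) = 6.084952
s_2 = 2.780000 - (6.084952)·(2.780000 - 3.670000)/(6.084952 - (34.030863)) = 2.586211; f(s_2) = 1.897842
s_3 = 2.586211 - (1.897842)·(2.586211 - 2.780000)/(1.897842 - (6.084952)) = 2.498375; f(s_3) = 0.194546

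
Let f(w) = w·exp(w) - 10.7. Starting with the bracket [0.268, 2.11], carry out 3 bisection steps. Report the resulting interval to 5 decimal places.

[1.64950, 1.87975]

f(0.268000) = -10.349631, f(2.110000) = 6.703789 (opposite signs)
step 1: m = 1.189000, f(m) = -6.795567 < 0 → root in [1.189000, 2.110000]
step 2: m = 1.649500, f(m) = -2.115380 < 0 → root in [1.649500, 2.110000]
step 3: m = 1.879750, f(m) = 1.615871 > 0 → root in [1.649500, 1.879750]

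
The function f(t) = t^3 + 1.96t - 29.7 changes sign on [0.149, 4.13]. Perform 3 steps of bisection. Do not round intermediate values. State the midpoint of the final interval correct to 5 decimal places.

2.88594

f(0.149000) = -29.404652, f(4.130000) = 48.839797 (opposite signs)
step 1: m = 2.139500, f(m) = -15.713104 < 0 → root in [2.139500, 4.130000]
step 2: m = 3.134750, f(m) = 7.248225 > 0 → root in [2.139500, 3.134750]
step 3: m = 2.637125, f(m) = -6.191538 < 0 → root in [2.637125, 3.134750]
Midpoint of [2.637125, 3.134750] = 2.885937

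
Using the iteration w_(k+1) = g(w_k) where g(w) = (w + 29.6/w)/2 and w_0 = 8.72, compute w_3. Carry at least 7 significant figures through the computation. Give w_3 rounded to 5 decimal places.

5.44068

w_1 = g(8.720000) = 6.057248
w_2 = g(6.057248) = 5.471978
w_3 = g(5.471978) = 5.440678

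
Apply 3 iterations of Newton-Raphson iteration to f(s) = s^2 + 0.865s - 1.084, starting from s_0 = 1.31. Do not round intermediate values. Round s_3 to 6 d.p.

0.694921

Newton update: s ← s − f(s)/f'(s).
f'(s) = 2s + 0.865
s_0 = 1.310000: f = 1.765250, f' = 3.485000 → s_1 = 1.310000 - (1.765250)/(3.485000) = 0.803472
s_1 = 0.803472: f = 0.256571, f' = 2.471944 → s_2 = 0.803472 - (0.256571)/(2.471944) = 0.699679
s_2 = 0.699679: f = 0.010773, f' = 2.264358 → s_3 = 0.699679 - (0.010773)/(2.264358) = 0.694921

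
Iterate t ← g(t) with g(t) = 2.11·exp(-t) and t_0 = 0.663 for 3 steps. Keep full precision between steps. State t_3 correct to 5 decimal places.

t_1 = g(0.663000) = 1.087290
t_2 = g(1.087290) = 0.711342
t_3 = g(0.711342) = 1.035978

1.03598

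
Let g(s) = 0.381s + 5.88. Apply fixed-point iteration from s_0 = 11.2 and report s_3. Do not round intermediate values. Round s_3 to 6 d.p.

9.593258

s_1 = g(11.200000) = 10.147200
s_2 = g(10.147200) = 9.746083
s_3 = g(9.746083) = 9.593258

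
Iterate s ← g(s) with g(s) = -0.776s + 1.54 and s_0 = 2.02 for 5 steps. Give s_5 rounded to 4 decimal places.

0.5427

s_1 = g(2.020000) = -0.027520
s_2 = g(-0.027520) = 1.561356
s_3 = g(1.561356) = 0.328388
s_4 = g(0.328388) = 1.285171
s_5 = g(1.285171) = 0.542707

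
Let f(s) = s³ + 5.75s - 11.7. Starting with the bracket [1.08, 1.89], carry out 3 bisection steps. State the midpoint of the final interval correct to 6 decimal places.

f(1.080000) = -4.230288, f(1.890000) = 5.918769 (opposite signs)
step 1: m = 1.485000, f(m) = 0.113509 > 0 → root in [1.080000, 1.485000]
step 2: m = 1.282500, f(m) = -2.216161 < 0 → root in [1.282500, 1.485000]
step 3: m = 1.383750, f(m) = -1.093883 < 0 → root in [1.383750, 1.485000]
Midpoint of [1.383750, 1.485000] = 1.434375

1.434375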